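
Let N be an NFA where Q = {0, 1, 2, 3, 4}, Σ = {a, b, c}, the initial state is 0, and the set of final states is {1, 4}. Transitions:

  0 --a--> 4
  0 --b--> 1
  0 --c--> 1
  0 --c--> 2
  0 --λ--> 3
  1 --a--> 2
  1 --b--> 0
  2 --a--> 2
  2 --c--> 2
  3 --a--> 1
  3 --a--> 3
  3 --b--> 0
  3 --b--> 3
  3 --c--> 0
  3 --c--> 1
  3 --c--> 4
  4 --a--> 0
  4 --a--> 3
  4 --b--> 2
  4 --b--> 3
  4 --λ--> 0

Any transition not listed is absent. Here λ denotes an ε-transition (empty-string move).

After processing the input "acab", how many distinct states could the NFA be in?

4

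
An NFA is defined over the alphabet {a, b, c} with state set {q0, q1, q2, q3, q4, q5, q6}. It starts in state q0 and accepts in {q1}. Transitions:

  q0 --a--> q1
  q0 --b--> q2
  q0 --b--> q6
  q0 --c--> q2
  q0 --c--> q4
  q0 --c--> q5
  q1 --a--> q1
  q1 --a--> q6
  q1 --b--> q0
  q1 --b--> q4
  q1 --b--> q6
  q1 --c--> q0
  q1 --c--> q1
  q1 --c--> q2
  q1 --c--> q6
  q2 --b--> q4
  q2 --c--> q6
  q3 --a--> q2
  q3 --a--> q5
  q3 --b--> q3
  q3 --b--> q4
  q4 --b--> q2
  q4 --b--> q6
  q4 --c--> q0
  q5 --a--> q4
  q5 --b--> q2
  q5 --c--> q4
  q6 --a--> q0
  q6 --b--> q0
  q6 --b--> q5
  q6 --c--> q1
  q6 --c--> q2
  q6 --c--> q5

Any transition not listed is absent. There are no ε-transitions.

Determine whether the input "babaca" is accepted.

Start in {q0}.
Read 'b': q0→{q2, q6}; now {q2, q6}.
Read 'a': q2→∅, q6→{q0}; now {q0}.
Read 'b': q0→{q2, q6}; now {q2, q6}.
Read 'a': q2→∅, q6→{q0}; now {q0}.
Read 'c': q0→{q2, q4, q5}; now {q2, q4, q5}.
Read 'a': q2→∅, q4→∅, q5→{q4}; now {q4}.
The final set {q4} contains no accepting state.

No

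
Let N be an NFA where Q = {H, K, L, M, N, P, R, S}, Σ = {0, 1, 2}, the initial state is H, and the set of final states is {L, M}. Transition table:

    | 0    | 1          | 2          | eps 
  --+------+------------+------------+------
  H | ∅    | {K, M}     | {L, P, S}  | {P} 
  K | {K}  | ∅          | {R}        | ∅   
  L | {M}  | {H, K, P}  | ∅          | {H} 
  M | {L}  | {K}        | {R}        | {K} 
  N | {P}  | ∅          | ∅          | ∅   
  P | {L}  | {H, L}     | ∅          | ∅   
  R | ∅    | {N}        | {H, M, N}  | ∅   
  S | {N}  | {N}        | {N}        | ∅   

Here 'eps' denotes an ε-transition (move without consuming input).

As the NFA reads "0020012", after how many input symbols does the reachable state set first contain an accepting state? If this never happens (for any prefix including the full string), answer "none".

1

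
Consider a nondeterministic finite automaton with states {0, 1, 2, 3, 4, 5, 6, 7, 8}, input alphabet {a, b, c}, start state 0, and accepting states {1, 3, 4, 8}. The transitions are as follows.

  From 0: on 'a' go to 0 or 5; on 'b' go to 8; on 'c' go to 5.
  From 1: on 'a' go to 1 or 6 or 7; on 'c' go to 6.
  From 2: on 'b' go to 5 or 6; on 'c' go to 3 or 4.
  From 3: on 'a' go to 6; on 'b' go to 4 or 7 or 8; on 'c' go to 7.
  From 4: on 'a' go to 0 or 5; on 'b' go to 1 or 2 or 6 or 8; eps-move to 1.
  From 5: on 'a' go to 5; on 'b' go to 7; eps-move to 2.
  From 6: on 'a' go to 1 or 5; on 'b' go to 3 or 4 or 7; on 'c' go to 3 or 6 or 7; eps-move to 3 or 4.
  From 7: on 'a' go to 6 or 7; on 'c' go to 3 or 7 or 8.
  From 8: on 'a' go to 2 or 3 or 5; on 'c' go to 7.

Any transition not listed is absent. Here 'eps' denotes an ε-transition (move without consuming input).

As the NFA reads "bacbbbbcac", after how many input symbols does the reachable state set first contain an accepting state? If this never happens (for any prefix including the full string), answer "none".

Start in {0}.
Read 'b': 0→{8}; now {8}.
None of the earlier sets intersect F, but {8} does.

1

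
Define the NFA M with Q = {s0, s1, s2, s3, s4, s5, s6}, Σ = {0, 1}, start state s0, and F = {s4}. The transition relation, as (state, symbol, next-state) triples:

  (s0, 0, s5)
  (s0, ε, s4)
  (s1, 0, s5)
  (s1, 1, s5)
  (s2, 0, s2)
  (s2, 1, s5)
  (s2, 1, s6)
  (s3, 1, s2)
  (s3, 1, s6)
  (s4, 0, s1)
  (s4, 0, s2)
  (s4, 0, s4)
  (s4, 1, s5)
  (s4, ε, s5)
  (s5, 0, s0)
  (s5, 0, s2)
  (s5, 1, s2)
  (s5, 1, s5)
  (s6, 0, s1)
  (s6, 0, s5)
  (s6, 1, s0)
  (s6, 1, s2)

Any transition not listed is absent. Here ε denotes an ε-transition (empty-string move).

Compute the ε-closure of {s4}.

Begin with {s4}.
ε-move s4 → s5; add s5.

{s4, s5}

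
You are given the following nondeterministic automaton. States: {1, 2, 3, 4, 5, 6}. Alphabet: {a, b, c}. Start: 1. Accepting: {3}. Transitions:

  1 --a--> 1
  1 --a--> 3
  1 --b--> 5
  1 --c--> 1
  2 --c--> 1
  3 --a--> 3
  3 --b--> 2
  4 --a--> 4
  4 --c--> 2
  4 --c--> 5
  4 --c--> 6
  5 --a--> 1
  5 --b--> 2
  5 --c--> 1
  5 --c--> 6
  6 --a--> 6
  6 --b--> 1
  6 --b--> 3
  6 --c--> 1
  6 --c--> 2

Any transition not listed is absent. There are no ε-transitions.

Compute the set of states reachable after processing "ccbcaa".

Start in {1}.
Read 'c': 1→{1}; now {1}.
Read 'c': 1→{1}; now {1}.
Read 'b': 1→{5}; now {5}.
Read 'c': 5→{1, 6}; now {1, 6}.
Read 'a': 1→{1, 3}, 6→{6}; now {1, 3, 6}.
Read 'a': 1→{1, 3}, 3→{3}, 6→{6}; now {1, 3, 6}.

{1, 3, 6}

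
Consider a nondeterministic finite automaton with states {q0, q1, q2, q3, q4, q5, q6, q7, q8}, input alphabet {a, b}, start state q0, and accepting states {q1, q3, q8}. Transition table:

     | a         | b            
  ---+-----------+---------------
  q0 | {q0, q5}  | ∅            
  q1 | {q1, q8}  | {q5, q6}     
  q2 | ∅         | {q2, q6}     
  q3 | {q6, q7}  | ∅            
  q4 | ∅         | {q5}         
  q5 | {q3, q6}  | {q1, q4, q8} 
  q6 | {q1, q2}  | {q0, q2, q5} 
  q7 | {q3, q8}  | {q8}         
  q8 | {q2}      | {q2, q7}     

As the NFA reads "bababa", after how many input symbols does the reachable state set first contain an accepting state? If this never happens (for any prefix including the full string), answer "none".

none

Start in {q0}.
Read 'b': q0→∅; now ∅.
The set is empty and remains empty for the remaining 5 symbols.
No reachable set along the way intersects F.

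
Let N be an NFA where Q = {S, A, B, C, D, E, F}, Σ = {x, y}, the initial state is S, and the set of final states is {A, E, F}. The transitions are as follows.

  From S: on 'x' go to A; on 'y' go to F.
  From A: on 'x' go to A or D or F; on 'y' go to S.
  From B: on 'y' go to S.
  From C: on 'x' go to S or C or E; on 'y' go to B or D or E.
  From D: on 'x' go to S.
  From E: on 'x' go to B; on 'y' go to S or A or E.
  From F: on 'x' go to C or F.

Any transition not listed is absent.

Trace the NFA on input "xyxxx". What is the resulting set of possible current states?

{S, A, C, D, F}

Start in {S}.
Read 'x': S→{A}; now {A}.
Read 'y': A→{S}; now {S}.
Read 'x': S→{A}; now {A}.
Read 'x': A→{A, D, F}; now {A, D, F}.
Read 'x': A→{A, D, F}, D→{S}, F→{C, F}; now {S, A, C, D, F}.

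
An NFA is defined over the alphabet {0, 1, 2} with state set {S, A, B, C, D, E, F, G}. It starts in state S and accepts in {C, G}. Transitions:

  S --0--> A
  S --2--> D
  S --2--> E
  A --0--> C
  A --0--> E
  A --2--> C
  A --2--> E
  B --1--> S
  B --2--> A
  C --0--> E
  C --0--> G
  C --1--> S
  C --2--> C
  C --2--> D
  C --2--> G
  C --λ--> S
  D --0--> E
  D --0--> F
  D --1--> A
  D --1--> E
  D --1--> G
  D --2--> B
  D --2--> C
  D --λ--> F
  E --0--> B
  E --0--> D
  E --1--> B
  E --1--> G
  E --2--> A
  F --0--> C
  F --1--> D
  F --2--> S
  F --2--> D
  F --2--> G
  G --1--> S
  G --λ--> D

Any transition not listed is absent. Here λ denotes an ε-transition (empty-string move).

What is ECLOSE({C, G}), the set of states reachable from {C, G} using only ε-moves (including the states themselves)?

{S, C, D, F, G}

Begin with {C, G}.
ε-move G → D; add D.
ε-move D → F; add F.
ε-move C → S; add S.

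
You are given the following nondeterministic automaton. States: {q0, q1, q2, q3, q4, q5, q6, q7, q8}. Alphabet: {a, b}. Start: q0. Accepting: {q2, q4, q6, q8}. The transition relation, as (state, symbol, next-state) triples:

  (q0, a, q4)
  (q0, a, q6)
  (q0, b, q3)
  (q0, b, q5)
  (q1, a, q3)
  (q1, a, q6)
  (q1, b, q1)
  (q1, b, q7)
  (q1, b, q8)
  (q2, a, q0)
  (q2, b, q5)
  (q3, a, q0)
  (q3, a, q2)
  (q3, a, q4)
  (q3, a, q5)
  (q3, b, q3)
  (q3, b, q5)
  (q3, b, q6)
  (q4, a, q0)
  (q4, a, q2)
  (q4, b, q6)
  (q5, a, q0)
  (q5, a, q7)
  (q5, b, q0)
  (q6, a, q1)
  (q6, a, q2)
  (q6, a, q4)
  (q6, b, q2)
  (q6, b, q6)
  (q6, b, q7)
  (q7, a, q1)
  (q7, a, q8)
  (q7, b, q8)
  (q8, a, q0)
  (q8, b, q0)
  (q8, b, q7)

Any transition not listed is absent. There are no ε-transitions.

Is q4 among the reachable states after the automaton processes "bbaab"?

No

Start in {q0}.
Read 'b': {q0} → {q3, q5}.
Read 'b': {q3, q5} → {q0, q3, q5, q6}.
Read 'a': {q0, q3, q5, q6} → {q0, q1, q2, q4, q5, q6, q7}.
Read 'a': {q0, q1, q2, q4, q5, q6, q7} → {q0, q1, q2, q3, q4, q6, q7, q8}.
Read 'b': {q0, q1, q2, q3, q4, q6, q7, q8} → {q0, q1, q2, q3, q5, q6, q7, q8}.
State q4 is not in {q0, q1, q2, q3, q5, q6, q7, q8}.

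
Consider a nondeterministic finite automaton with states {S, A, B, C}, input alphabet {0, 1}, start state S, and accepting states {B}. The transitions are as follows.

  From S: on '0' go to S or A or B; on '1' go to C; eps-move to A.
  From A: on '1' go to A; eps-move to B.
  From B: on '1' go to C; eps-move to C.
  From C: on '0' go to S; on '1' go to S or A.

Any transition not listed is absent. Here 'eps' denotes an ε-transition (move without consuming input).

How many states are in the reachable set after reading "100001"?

Start: ε-closure({S}) = {S, A, B, C}.
Read '1': {S, A, B, C} → {S, A, B, C}.
Read '0': {S, A, B, C} → {S, A, B, C}.
Read '0': {S, A, B, C} → {S, A, B, C}.
Read '0': {S, A, B, C} → {S, A, B, C}.
Read '0': {S, A, B, C} → {S, A, B, C}.
Read '1': {S, A, B, C} → {S, A, B, C}.
That set has 4 states.

4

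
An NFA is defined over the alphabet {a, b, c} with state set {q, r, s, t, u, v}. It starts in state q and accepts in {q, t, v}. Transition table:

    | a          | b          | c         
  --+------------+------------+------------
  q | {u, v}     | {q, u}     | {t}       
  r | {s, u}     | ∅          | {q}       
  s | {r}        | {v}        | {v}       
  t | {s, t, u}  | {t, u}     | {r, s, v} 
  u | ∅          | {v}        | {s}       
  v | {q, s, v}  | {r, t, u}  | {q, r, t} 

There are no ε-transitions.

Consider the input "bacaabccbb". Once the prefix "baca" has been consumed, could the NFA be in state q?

No

Start in {q}.
Read 'b': {q} → {q, u}.
Read 'a': {q, u} → {u, v}.
Read 'c': {u, v} → {q, r, s, t}.
Read 'a': {q, r, s, t} → {r, s, t, u, v}.
State q is not in {r, s, t, u, v}.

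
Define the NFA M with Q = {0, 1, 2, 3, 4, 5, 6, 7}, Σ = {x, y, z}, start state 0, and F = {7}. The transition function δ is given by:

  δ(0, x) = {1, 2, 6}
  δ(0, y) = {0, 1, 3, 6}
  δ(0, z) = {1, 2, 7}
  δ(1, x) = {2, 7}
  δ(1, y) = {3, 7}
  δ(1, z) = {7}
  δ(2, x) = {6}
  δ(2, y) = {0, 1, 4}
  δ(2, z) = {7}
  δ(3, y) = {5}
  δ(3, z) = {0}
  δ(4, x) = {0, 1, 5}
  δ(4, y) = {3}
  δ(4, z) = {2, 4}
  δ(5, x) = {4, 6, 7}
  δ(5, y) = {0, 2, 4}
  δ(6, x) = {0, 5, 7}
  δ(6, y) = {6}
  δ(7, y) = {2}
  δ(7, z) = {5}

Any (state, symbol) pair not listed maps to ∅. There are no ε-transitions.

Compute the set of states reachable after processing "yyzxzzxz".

{1, 2, 4, 5, 7}

Start in {0}.
Read 'y': 0→{0, 1, 3, 6}; now {0, 1, 3, 6}.
Read 'y': 0→{0, 1, 3, 6}, 1→{3, 7}, 3→{5}, 6→{6}; now {0, 1, 3, 5, 6, 7}.
Read 'z': 0→{1, 2, 7}, 1→{7}, 3→{0}, 5→∅, 6→∅, 7→{5}; now {0, 1, 2, 5, 7}.
Read 'x': 0→{1, 2, 6}, 1→{2, 7}, 2→{6}, 5→{4, 6, 7}, 7→∅; now {1, 2, 4, 6, 7}.
Read 'z': 1→{7}, 2→{7}, 4→{2, 4}, 6→∅, 7→{5}; now {2, 4, 5, 7}.
Read 'z': 2→{7}, 4→{2, 4}, 5→∅, 7→{5}; now {2, 4, 5, 7}.
Read 'x': 2→{6}, 4→{0, 1, 5}, 5→{4, 6, 7}, 7→∅; now {0, 1, 4, 5, 6, 7}.
Read 'z': 0→{1, 2, 7}, 1→{7}, 4→{2, 4}, 5→∅, 6→∅, 7→{5}; now {1, 2, 4, 5, 7}.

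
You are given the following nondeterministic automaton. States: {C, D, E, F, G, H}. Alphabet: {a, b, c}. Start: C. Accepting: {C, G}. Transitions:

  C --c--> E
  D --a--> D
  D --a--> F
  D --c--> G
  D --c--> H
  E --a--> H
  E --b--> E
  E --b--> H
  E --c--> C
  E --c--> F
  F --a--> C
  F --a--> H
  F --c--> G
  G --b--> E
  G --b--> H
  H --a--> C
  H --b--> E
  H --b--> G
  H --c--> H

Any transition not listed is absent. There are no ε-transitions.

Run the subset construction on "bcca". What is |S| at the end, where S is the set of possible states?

0

Start in {C}.
Read 'b': C→∅; now ∅.
The set is empty and remains empty for the remaining 3 symbols.
That set has 0 states.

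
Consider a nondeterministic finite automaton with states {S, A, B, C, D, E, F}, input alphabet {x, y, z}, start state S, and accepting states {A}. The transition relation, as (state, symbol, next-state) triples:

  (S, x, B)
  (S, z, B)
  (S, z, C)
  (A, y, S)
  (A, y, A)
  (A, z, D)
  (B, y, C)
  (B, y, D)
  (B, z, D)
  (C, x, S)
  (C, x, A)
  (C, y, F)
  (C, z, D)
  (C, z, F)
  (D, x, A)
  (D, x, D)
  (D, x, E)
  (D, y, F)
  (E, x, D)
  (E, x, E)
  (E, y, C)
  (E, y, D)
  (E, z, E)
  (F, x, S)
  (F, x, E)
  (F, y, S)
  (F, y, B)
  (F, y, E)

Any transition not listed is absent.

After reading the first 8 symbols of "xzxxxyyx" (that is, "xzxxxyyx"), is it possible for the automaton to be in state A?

No

Start in {S}.
Read 'x': S→{B}; now {B}.
Read 'z': B→{D}; now {D}.
Read 'x': D→{A, D, E}; now {A, D, E}.
Read 'x': A→∅, D→{A, D, E}, E→{D, E}; now {A, D, E}.
Read 'x': A→∅, D→{A, D, E}, E→{D, E}; now {A, D, E}.
Read 'y': A→{S, A}, D→{F}, E→{C, D}; now {S, A, C, D, F}.
Read 'y': S→∅, A→{S, A}, C→{F}, D→{F}, F→{S, B, E}; now {S, A, B, E, F}.
Read 'x': S→{B}, A→∅, B→∅, E→{D, E}, F→{S, E}; now {S, B, D, E}.
State A is not in {S, B, D, E}.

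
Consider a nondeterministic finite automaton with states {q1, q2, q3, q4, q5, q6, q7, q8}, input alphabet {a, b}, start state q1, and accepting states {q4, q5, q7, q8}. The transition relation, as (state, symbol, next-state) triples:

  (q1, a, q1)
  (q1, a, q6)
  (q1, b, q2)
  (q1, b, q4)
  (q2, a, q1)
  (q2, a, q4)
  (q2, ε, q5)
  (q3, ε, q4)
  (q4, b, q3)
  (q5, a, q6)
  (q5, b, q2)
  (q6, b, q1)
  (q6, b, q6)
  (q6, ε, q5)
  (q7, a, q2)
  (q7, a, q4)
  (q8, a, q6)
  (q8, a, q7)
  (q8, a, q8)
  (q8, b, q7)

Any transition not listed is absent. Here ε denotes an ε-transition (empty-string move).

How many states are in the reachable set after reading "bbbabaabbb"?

Start in {q1}.
Read 'b': q1→{q2, q4}; union {q2, q4}; ε-closure = {q2, q4, q5}.
Read 'b': q2→∅, q4→{q3}, q5→{q2}; union {q2, q3}; ε-closure = {q2, q3, q4, q5}.
Read 'b': q2→∅, q3→∅, q4→{q3}, q5→{q2}; union {q2, q3}; ε-closure = {q2, q3, q4, q5}.
Read 'a': q2→{q1, q4}, q3→∅, q4→∅, q5→{q6}; union {q1, q4, q6}; ε-closure = {q1, q4, q5, q6}.
Read 'b': q1→{q2, q4}, q4→{q3}, q5→{q2}, q6→{q1, q6}; union {q1, q2, q3, q4, q6}; ε-closure = {q1, q2, q3, q4, q5, q6}.
Read 'a': q1→{q1, q6}, q2→{q1, q4}, q3→∅, q4→∅, q5→{q6}, q6→∅; union {q1, q4, q6}; ε-closure = {q1, q4, q5, q6}.
Read 'a': q1→{q1, q6}, q4→∅, q5→{q6}, q6→∅; union {q1, q6}; ε-closure = {q1, q5, q6}.
Read 'b': q1→{q2, q4}, q5→{q2}, q6→{q1, q6}; union {q1, q2, q4, q6}; ε-closure = {q1, q2, q4, q5, q6}.
Read 'b': q1→{q2, q4}, q2→∅, q4→{q3}, q5→{q2}, q6→{q1, q6}; union {q1, q2, q3, q4, q6}; ε-closure = {q1, q2, q3, q4, q5, q6}.
Read 'b': q1→{q2, q4}, q2→∅, q3→∅, q4→{q3}, q5→{q2}, q6→{q1, q6}; union {q1, q2, q3, q4, q6}; ε-closure = {q1, q2, q3, q4, q5, q6}.
That set has 6 states.

6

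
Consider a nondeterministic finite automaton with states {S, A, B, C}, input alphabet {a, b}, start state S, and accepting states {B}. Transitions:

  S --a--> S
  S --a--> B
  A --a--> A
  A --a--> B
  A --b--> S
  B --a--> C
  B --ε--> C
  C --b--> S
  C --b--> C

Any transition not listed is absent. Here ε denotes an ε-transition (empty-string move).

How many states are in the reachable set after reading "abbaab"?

Start in {S}.
Read 'a': {S} → {S, B, C}.
Read 'b': {S, B, C} → {S, C}.
Read 'b': {S, C} → {S, C}.
Read 'a': {S, C} → {S, B, C}.
Read 'a': {S, B, C} → {S, B, C}.
Read 'b': {S, B, C} → {S, C}.
That set has 2 states.

2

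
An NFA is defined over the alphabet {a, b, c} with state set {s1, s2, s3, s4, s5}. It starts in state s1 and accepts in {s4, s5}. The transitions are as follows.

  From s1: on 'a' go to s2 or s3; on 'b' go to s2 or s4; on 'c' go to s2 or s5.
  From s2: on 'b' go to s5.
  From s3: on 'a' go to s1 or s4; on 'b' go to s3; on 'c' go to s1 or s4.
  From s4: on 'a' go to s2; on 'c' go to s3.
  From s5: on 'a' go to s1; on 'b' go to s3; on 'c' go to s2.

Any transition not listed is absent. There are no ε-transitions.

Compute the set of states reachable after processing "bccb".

{s2, s4}

Start in {s1}.
Read 'b': s1→{s2, s4}; now {s2, s4}.
Read 'c': s2→∅, s4→{s3}; now {s3}.
Read 'c': s3→{s1, s4}; now {s1, s4}.
Read 'b': s1→{s2, s4}, s4→∅; now {s2, s4}.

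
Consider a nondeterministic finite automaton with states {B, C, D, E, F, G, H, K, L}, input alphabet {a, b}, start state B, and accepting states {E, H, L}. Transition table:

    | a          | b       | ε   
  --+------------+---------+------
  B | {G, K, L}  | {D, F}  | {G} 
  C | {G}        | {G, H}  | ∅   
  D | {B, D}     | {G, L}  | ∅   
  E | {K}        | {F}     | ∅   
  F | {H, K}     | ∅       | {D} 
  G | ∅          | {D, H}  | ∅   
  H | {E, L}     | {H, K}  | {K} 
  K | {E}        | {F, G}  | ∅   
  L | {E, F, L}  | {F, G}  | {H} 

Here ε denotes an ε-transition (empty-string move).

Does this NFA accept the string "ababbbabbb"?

Start: ε-closure({B}) = {B, G}.
Read 'a': {B, G} → {G, H, K, L}.
Read 'b': {G, H, K, L} → {D, F, G, H, K}.
Read 'a': {D, F, G, H, K} → {B, D, E, G, H, K, L}.
Read 'b': {B, D, E, G, H, K, L} → {D, F, G, H, K, L}.
Read 'b': {D, F, G, H, K, L} → {D, F, G, H, K, L}.
Read 'b': {D, F, G, H, K, L} → {D, F, G, H, K, L}.
Read 'a': {D, F, G, H, K, L} → {B, D, E, F, G, H, K, L}.
Read 'b': {B, D, E, F, G, H, K, L} → {D, F, G, H, K, L}.
Read 'b': {D, F, G, H, K, L} → {D, F, G, H, K, L}.
Read 'b': {D, F, G, H, K, L} → {D, F, G, H, K, L}.
The final set {D, F, G, H, K, L} contains the accepting states H, L.

Yes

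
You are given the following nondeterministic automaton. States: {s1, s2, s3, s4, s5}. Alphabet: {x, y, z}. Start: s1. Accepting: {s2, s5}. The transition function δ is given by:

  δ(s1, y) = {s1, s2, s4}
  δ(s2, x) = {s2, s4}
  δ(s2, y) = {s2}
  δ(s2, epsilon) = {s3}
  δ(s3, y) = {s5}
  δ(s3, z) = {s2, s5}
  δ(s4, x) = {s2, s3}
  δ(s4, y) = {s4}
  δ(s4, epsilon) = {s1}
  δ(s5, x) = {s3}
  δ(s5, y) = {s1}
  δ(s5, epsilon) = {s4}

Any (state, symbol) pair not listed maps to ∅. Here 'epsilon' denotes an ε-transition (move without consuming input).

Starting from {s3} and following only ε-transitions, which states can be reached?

{s3}

Begin with {s3}.
No ε-moves leave this set, so the closure equals the set itself.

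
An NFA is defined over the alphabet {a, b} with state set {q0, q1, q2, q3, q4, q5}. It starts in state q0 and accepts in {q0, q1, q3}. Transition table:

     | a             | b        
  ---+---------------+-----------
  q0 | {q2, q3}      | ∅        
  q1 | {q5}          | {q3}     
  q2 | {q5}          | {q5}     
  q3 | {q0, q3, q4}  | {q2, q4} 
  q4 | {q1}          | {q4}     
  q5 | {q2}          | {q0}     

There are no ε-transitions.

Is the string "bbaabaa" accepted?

Start in {q0}.
Read 'b': q0→∅; now ∅.
The set is empty and remains empty for the remaining 6 symbols.
The final set ∅ contains no accepting state.

No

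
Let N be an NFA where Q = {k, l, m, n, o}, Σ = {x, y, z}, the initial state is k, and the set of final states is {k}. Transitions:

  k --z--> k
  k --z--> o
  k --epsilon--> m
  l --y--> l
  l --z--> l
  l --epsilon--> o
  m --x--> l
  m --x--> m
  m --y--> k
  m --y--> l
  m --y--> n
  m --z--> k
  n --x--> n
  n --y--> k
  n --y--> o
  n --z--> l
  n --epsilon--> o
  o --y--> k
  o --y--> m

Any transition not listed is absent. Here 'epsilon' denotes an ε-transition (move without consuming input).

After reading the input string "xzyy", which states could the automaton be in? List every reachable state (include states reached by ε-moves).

Start: ε-closure({k}) = {k, m}.
Read 'x': k→∅, m→{l, m}; union {l, m}; ε-closure = {l, m, o}.
Read 'z': l→{l}, m→{k}, o→∅; union {k, l}; ε-closure = {k, l, m, o}.
Read 'y': k→∅, l→{l}, m→{k, l, n}, o→{k, m}; union {k, l, m, n}; ε-closure = {k, l, m, n, o}.
Read 'y': k→∅, l→{l}, m→{k, l, n}, n→{k, o}, o→{k, m}; now {k, l, m, n, o}.

{k, l, m, n, o}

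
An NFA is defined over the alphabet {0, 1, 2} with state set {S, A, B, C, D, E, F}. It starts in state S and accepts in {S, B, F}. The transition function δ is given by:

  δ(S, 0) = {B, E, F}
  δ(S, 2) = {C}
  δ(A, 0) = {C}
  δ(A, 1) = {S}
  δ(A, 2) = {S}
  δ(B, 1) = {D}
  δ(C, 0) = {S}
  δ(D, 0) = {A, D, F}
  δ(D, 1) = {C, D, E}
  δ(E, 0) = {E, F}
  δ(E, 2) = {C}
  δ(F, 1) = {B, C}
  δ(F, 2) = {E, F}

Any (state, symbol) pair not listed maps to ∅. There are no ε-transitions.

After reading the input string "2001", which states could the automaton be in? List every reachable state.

{B, C, D}

Start in {S}.
Read '2': S→{C}; now {C}.
Read '0': C→{S}; now {S}.
Read '0': S→{B, E, F}; now {B, E, F}.
Read '1': B→{D}, E→∅, F→{B, C}; now {B, C, D}.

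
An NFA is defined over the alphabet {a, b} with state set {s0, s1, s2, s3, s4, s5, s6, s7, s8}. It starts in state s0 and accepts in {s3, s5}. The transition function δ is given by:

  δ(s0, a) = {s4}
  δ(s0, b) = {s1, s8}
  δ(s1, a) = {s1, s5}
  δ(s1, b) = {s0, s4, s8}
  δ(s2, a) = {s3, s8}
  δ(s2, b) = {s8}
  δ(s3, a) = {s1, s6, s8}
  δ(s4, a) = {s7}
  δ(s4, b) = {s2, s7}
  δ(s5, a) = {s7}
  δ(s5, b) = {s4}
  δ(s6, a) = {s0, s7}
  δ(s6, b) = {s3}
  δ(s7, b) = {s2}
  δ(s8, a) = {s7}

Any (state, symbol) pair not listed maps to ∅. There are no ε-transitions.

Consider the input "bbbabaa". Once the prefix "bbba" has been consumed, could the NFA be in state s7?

Start in {s0}.
Read 'b': s0→{s1, s8}; now {s1, s8}.
Read 'b': s1→{s0, s4, s8}, s8→∅; now {s0, s4, s8}.
Read 'b': s0→{s1, s8}, s4→{s2, s7}, s8→∅; now {s1, s2, s7, s8}.
Read 'a': s1→{s1, s5}, s2→{s3, s8}, s7→∅, s8→{s7}; now {s1, s3, s5, s7, s8}.
State s7 is in {s1, s3, s5, s7, s8}.

Yes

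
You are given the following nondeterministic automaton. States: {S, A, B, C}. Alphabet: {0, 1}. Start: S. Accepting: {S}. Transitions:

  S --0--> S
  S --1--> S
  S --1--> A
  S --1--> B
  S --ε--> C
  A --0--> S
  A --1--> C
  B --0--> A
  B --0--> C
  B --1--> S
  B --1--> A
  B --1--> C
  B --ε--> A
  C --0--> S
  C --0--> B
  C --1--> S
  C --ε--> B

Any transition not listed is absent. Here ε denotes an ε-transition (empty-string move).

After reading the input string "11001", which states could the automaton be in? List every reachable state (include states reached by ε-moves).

{S, A, B, C}

Start: ε-closure({S}) = {S, A, B, C}.
Read '1': S→{S, A, B}, A→{C}, B→{S, A, C}, C→{S}; now {S, A, B, C}.
Read '1': S→{S, A, B}, A→{C}, B→{S, A, C}, C→{S}; now {S, A, B, C}.
Read '0': S→{S}, A→{S}, B→{A, C}, C→{S, B}; now {S, A, B, C}.
Read '0': S→{S}, A→{S}, B→{A, C}, C→{S, B}; now {S, A, B, C}.
Read '1': S→{S, A, B}, A→{C}, B→{S, A, C}, C→{S}; now {S, A, B, C}.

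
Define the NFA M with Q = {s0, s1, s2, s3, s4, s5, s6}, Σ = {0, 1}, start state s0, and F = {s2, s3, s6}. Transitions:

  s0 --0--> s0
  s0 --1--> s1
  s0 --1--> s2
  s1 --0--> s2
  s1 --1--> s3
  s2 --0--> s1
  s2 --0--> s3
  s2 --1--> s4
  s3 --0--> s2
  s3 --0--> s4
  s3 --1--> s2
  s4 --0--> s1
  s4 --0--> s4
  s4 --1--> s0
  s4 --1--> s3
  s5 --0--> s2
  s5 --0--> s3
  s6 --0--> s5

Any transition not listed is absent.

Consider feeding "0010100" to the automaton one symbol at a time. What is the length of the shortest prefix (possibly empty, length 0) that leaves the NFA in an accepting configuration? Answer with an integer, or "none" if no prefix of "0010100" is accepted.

3

Start in {s0}.
Read '0': {s0} → {s0}.
Read '0': {s0} → {s0}.
Read '1': {s0} → {s1, s2}.
None of the earlier sets intersect F, but {s1, s2} does.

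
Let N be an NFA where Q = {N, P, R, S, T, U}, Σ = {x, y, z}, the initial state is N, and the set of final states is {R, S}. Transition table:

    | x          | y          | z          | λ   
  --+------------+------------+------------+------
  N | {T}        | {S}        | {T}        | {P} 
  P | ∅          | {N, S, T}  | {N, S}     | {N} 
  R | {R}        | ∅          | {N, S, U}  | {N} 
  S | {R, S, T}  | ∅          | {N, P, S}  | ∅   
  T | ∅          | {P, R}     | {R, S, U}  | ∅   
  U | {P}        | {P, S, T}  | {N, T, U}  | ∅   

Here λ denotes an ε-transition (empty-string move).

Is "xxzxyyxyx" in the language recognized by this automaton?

Start: ε-closure({N}) = {N, P}.
Read 'x': {N, P} → {T}.
Read 'x': {T} → ∅.
The set is empty and remains empty for the remaining 7 symbols.
The final set ∅ contains no accepting state.

No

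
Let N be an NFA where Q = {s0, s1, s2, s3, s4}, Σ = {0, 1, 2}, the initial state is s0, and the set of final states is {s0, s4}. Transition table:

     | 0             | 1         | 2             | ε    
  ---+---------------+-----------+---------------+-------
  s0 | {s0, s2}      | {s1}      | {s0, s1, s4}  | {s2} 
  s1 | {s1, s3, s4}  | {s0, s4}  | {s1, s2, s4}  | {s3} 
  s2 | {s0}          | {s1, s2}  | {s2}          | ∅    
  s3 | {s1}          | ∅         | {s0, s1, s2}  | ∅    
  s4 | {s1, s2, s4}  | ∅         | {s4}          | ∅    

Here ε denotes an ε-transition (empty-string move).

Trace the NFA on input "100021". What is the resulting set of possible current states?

Start: ε-closure({s0}) = {s0, s2}.
Read '1': s0→{s1}, s2→{s1, s2}; union {s1, s2}; ε-closure = {s1, s2, s3}.
Read '0': s1→{s1, s3, s4}, s2→{s0}, s3→{s1}; union {s0, s1, s3, s4}; ε-closure = {s0, s1, s2, s3, s4}.
Read '0': s0→{s0, s2}, s1→{s1, s3, s4}, s2→{s0}, s3→{s1}, s4→{s1, s2, s4}; now {s0, s1, s2, s3, s4}.
Read '0': s0→{s0, s2}, s1→{s1, s3, s4}, s2→{s0}, s3→{s1}, s4→{s1, s2, s4}; now {s0, s1, s2, s3, s4}.
Read '2': s0→{s0, s1, s4}, s1→{s1, s2, s4}, s2→{s2}, s3→{s0, s1, s2}, s4→{s4}; union {s0, s1, s2, s4}; ε-closure = {s0, s1, s2, s3, s4}.
Read '1': s0→{s1}, s1→{s0, s4}, s2→{s1, s2}, s3→∅, s4→∅; union {s0, s1, s2, s4}; ε-closure = {s0, s1, s2, s3, s4}.

{s0, s1, s2, s3, s4}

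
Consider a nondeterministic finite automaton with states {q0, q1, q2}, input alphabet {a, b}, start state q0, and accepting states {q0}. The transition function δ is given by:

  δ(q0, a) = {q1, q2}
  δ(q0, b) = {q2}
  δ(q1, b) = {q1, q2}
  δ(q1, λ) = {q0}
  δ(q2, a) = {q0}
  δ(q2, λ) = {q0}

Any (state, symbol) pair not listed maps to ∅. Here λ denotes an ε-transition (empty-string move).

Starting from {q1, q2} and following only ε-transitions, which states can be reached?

Begin with {q1, q2}.
ε-move q1 → q0; add q0.

{q0, q1, q2}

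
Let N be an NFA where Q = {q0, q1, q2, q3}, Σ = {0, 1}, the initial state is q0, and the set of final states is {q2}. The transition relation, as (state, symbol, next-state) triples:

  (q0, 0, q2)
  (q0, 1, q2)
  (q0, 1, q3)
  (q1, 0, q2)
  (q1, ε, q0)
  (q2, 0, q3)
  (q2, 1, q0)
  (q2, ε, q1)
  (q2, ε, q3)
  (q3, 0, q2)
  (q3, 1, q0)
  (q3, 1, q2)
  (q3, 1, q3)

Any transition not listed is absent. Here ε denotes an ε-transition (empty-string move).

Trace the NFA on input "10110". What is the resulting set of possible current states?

{q0, q1, q2, q3}

Start in {q0}.
Read '1': q0→{q2, q3}; union {q2, q3}; ε-closure = {q0, q1, q2, q3}.
Read '0': q0→{q2}, q1→{q2}, q2→{q3}, q3→{q2}; union {q2, q3}; ε-closure = {q0, q1, q2, q3}.
Read '1': q0→{q2, q3}, q1→∅, q2→{q0}, q3→{q0, q2, q3}; union {q0, q2, q3}; ε-closure = {q0, q1, q2, q3}.
Read '1': q0→{q2, q3}, q1→∅, q2→{q0}, q3→{q0, q2, q3}; union {q0, q2, q3}; ε-closure = {q0, q1, q2, q3}.
Read '0': q0→{q2}, q1→{q2}, q2→{q3}, q3→{q2}; union {q2, q3}; ε-closure = {q0, q1, q2, q3}.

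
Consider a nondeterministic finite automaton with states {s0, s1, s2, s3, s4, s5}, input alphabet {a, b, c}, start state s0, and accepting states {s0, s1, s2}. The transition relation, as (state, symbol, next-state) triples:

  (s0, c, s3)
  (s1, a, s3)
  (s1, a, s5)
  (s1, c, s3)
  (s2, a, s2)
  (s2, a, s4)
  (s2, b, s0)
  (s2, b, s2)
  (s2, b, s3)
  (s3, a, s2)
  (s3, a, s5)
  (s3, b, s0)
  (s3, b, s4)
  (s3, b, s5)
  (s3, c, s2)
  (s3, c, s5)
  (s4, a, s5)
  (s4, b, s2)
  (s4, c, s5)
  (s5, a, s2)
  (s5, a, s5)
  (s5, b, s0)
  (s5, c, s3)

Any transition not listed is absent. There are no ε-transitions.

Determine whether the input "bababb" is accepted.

No

Start in {s0}.
Read 'b': s0→∅; now ∅.
The set is empty and remains empty for the remaining 5 symbols.
The final set ∅ contains no accepting state.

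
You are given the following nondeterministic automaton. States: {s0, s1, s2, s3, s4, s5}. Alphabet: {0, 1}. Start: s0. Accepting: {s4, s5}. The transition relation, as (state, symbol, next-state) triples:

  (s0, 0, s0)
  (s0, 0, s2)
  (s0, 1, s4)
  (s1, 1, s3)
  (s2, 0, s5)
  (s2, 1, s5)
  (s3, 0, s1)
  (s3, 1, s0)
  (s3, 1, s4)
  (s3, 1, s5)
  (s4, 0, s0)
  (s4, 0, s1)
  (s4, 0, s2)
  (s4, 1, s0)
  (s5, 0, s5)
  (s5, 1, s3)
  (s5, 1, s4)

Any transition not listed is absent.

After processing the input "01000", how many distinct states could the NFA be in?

Start in {s0}.
Read '0': s0→{s0, s2}; now {s0, s2}.
Read '1': s0→{s4}, s2→{s5}; now {s4, s5}.
Read '0': s4→{s0, s1, s2}, s5→{s5}; now {s0, s1, s2, s5}.
Read '0': s0→{s0, s2}, s1→∅, s2→{s5}, s5→{s5}; now {s0, s2, s5}.
Read '0': s0→{s0, s2}, s2→{s5}, s5→{s5}; now {s0, s2, s5}.
That set has 3 states.

3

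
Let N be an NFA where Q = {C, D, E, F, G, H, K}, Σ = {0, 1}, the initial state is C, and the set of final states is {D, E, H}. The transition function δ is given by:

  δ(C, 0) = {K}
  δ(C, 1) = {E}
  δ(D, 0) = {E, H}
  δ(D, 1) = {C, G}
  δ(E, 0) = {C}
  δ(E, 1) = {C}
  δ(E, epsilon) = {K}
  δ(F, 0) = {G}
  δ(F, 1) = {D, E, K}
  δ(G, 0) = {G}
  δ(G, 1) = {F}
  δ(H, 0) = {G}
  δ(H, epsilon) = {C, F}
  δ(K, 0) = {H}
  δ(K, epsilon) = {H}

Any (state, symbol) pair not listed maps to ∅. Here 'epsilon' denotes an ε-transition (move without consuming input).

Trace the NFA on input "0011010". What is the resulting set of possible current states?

{C, E, F, G, H, K}

Start in {C}.
Read '0': C→{K}; union {K}; ε-closure = {C, F, H, K}.
Read '0': C→{K}, F→{G}, H→{G}, K→{H}; union {G, H, K}; ε-closure = {C, F, G, H, K}.
Read '1': C→{E}, F→{D, E, K}, G→{F}, H→∅, K→∅; union {D, E, F, K}; ε-closure = {C, D, E, F, H, K}.
Read '1': C→{E}, D→{C, G}, E→{C}, F→{D, E, K}, H→∅, K→∅; union {C, D, E, G, K}; ε-closure = {C, D, E, F, G, H, K}.
Read '0': C→{K}, D→{E, H}, E→{C}, F→{G}, G→{G}, H→{G}, K→{H}; union {C, E, G, H, K}; ε-closure = {C, E, F, G, H, K}.
Read '1': C→{E}, E→{C}, F→{D, E, K}, G→{F}, H→∅, K→∅; union {C, D, E, F, K}; ε-closure = {C, D, E, F, H, K}.
Read '0': C→{K}, D→{E, H}, E→{C}, F→{G}, H→{G}, K→{H}; union {C, E, G, H, K}; ε-closure = {C, E, F, G, H, K}.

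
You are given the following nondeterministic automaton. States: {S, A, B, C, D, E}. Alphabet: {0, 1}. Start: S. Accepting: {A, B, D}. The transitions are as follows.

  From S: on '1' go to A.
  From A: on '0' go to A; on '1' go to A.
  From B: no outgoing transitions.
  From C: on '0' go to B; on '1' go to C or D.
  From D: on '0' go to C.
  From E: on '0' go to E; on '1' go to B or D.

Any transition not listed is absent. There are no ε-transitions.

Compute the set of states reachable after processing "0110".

∅

Start in {S}.
Read '0': S→∅; now ∅.
The set is empty and remains empty for the remaining 3 symbols.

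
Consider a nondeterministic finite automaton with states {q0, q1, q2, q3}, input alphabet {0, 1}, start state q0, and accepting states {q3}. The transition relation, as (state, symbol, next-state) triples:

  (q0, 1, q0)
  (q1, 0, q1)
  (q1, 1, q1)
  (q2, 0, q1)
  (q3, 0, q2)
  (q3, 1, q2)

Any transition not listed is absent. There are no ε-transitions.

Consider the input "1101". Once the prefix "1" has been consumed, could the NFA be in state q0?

Yes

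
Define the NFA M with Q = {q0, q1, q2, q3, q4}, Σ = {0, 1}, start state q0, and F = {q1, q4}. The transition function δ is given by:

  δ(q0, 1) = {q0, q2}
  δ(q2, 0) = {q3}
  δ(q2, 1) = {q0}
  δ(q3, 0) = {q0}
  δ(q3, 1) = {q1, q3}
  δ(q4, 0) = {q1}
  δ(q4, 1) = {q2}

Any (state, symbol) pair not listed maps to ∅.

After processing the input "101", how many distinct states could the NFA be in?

2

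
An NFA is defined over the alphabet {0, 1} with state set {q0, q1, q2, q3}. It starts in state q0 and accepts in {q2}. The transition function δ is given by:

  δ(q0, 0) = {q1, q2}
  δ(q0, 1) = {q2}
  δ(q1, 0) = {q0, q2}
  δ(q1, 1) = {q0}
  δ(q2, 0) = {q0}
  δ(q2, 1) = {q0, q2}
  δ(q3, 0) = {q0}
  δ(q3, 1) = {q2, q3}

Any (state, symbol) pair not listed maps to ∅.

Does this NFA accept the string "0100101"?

Start in {q0}.
Read '0': {q0} → {q1, q2}.
Read '1': {q1, q2} → {q0, q2}.
Read '0': {q0, q2} → {q0, q1, q2}.
Read '0': {q0, q1, q2} → {q0, q1, q2}.
Read '1': {q0, q1, q2} → {q0, q2}.
Read '0': {q0, q2} → {q0, q1, q2}.
Read '1': {q0, q1, q2} → {q0, q2}.
The final set {q0, q2} contains the accepting state q2.

Yes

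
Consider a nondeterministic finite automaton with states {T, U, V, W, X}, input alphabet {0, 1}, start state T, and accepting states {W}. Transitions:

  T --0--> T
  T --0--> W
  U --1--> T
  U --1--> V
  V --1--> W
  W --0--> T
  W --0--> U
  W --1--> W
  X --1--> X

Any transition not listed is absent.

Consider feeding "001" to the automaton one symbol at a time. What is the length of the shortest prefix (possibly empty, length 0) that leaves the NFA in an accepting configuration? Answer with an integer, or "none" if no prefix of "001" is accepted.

1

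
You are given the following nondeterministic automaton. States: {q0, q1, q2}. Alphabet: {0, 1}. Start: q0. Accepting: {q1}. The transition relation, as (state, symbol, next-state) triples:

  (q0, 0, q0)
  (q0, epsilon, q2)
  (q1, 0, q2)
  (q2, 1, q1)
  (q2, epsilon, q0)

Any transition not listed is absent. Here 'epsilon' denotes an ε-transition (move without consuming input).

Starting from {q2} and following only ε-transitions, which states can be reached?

{q0, q2}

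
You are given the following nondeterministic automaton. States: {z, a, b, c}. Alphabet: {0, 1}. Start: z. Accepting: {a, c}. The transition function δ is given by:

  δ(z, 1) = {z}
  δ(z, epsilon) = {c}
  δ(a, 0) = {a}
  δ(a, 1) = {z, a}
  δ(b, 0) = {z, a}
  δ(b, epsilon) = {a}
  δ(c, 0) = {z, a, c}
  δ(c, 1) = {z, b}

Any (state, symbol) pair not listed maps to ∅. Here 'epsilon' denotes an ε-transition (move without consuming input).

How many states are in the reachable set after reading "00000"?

3

Start: ε-closure({z}) = {z, c}.
Read '0': {z, c} → {z, a, c}.
Read '0': {z, a, c} → {z, a, c}.
Read '0': {z, a, c} → {z, a, c}.
Read '0': {z, a, c} → {z, a, c}.
Read '0': {z, a, c} → {z, a, c}.
That set has 3 states.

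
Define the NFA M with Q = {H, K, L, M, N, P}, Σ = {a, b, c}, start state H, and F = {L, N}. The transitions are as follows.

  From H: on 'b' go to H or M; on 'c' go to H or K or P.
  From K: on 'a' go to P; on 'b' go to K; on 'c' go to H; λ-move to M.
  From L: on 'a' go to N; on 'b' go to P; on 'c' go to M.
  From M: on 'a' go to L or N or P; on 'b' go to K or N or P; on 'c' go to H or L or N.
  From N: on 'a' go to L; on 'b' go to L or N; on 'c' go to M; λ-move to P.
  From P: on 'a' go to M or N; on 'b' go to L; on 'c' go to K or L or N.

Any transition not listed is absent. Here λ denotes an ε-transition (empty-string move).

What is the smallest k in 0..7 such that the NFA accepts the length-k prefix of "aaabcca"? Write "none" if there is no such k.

none

Start in {H}.
Read 'a': H→∅; now ∅.
The set is empty and remains empty for the remaining 6 symbols.
No reachable set along the way intersects F.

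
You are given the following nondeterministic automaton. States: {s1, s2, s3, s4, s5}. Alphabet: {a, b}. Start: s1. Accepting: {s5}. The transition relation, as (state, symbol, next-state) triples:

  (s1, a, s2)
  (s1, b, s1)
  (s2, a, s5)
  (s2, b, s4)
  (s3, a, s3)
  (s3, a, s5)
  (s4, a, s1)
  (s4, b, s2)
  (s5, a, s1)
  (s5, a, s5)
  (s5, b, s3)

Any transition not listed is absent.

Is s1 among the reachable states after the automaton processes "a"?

No

Start in {s1}.
Read 'a': s1→{s2}; now {s2}.
State s1 is not in {s2}.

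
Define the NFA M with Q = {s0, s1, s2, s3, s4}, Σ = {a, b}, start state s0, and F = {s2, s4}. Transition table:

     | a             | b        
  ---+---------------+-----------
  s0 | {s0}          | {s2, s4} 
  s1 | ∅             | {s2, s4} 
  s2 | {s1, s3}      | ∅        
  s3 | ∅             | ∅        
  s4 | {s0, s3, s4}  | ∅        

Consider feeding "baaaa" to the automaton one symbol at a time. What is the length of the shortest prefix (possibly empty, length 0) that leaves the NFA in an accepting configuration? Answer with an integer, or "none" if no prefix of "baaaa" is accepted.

1

Start in {s0}.
Read 'b': {s0} → {s2, s4}.
None of the earlier sets intersect F, but {s2, s4} does.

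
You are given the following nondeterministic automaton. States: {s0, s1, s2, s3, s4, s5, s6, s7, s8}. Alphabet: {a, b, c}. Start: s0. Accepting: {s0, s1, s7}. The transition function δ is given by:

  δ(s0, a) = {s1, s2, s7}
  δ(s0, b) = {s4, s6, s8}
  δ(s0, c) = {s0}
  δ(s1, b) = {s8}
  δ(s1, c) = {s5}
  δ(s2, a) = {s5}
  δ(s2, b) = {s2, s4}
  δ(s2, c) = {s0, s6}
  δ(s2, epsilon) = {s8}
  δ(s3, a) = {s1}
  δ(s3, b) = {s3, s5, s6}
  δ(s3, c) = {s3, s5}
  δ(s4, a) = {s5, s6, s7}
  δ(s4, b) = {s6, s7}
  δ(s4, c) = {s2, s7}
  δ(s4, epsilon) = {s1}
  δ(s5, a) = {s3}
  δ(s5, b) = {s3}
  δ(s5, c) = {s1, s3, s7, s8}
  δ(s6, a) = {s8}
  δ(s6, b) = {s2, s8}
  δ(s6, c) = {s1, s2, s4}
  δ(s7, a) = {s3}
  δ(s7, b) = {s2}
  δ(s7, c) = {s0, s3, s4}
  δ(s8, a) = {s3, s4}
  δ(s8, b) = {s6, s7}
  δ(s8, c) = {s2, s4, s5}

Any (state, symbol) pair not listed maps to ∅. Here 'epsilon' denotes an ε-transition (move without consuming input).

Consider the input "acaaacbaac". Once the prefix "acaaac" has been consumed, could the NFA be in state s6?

Start in {s0}.
Read 'a': {s0} → {s1, s2, s7, s8}.
Read 'c': {s1, s2, s7, s8} → {s0, s1, s2, s3, s4, s5, s6, s8}.
Read 'a': {s0, s1, s2, s3, s4, s5, s6, s8} → {s1, s2, s3, s4, s5, s6, s7, s8}.
Read 'a': {s1, s2, s3, s4, s5, s6, s7, s8} → {s1, s3, s4, s5, s6, s7, s8}.
Read 'a': {s1, s3, s4, s5, s6, s7, s8} → {s1, s3, s4, s5, s6, s7, s8}.
Read 'c': {s1, s3, s4, s5, s6, s7, s8} → {s0, s1, s2, s3, s4, s5, s7, s8}.
State s6 is not in {s0, s1, s2, s3, s4, s5, s7, s8}.

No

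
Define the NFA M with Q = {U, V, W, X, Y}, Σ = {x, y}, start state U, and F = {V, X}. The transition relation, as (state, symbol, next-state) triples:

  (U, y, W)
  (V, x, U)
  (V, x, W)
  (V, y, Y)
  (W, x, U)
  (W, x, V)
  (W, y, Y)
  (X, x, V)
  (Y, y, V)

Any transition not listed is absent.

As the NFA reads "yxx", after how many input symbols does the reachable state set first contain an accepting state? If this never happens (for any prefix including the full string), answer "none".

Start in {U}.
Read 'y': U→{W}; now {W}.
Read 'x': W→{U, V}; now {U, V}.
None of the earlier sets intersect F, but {U, V} does.

2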